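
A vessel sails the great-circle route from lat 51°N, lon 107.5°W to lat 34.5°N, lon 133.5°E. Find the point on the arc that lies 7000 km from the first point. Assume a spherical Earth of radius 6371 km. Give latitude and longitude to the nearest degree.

Convert each endpoint to a unit vector on the sphere (x = cos φ cos λ, y = cos φ sin λ, z = sin φ).
The central angle between the endpoints is δ = arccos(p₁·p₂) ≈ 1.381 rad (79.1°). The total great-circle distance is δ·R ≈ 1.381 × 6371 ≈ 8798 km, so the target fraction is f = 7000/8798 ≈ 0.796.
Interpolate at f ≈ 0.796 with slerp weights a = sin((1−f)δ)/sin δ ≈ 0.284, b = sin(fδ)/sin δ ≈ 0.907.
p = a·p₁ + b·p₂ ≈ (-0.568, 0.372, 0.734); φ = arcsin(p_z) ≈ 47.23°, λ = atan2(p_y, p_x) ≈ 146.79°.

≈ lat 47°N, lon 147°E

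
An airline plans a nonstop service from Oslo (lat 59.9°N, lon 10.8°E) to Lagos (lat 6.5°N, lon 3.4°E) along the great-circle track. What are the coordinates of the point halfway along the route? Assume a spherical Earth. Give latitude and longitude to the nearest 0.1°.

≈ lat 33.2°N, lon 5.9°E

Convert each endpoint to a unit vector on the sphere (x = cos φ cos λ, y = cos φ sin λ, z = sin φ).
The central angle between the endpoints is δ = arccos(p₁·p₂) ≈ 0.937 rad (53.7°).
Interpolate at f = 1/2 with slerp weights a = sin((1−f)δ)/sin δ ≈ 0.560, b = sin(fδ)/sin δ ≈ 0.560.
p = a·p₁ + b·p₂ ≈ (0.832, 0.086, 0.548); φ = arcsin(p_z) ≈ 33.25°, λ = atan2(p_y, p_x) ≈ 5.88°.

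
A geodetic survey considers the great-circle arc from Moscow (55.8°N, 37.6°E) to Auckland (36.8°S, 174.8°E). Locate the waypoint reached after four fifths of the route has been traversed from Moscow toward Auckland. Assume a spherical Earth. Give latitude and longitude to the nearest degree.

From cos δ = sin φ₁ sin φ₂ + cos φ₁ cos φ₂ cos Δλ, the central angle is δ ≈ 2.542 rad (145.7°).
Interpolate at f = 4/5 with slerp weights a = sin((1−f)δ)/sin δ ≈ 0.863, b = sin(fδ)/sin δ ≈ 1.586.
p = a·p₁ + b·p₂ ≈ (-0.880, 0.411, -0.236); φ = arcsin(p_z) ≈ -13.67°, λ = atan2(p_y, p_x) ≈ 154.97°.

≈ 14°S, 155°E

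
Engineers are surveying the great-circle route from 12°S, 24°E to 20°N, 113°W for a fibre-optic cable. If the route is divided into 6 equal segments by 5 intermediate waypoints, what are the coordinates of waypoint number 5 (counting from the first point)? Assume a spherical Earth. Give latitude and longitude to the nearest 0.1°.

Write both endpoints as unit vectors p₁, p₂ with components (cos φ cos λ, cos φ sin λ, sin φ).
The central angle between the endpoints is δ = arccos(p₁·p₂) ≈ 2.409 rad (138.0°).
Interpolate at f = 5/6 with slerp weights a = sin((1−f)δ)/sin δ ≈ 0.584, b = sin(fδ)/sin δ ≈ 1.355.
p = a·p₁ + b·p₂ ≈ (0.025, -0.939, 0.342); φ = arcsin(p_z) ≈ 19.99°, λ = atan2(p_y, p_x) ≈ -88.50°.

≈ 20.0°N, 88.5°W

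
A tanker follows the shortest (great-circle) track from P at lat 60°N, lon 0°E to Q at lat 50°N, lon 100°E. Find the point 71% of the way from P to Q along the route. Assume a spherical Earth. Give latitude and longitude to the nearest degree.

Write both endpoints as unit vectors p₁, p₂ with components (cos φ cos λ, cos φ sin λ, sin φ).
The central angle between the endpoints is δ = arccos(p₁·p₂) ≈ 0.918 rad (52.6°).
Interpolate at f = 0.71 with slerp weights a = sin((1−f)δ)/sin δ ≈ 0.331, b = sin(fδ)/sin δ ≈ 0.764.
p = a·p₁ + b·p₂ ≈ (0.080, 0.483, 0.872); φ = arcsin(p_z) ≈ 60.66°, λ = atan2(p_y, p_x) ≈ 80.56°.

≈ lat 61°N, lon 81°E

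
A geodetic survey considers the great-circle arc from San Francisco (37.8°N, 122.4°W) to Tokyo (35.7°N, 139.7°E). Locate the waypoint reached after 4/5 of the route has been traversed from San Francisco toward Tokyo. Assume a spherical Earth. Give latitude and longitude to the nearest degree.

≈ 43°N, 156°E

From cos δ = sin φ₁ sin φ₂ + cos φ₁ cos φ₂ cos Δλ, the central angle is δ ≈ 1.298 rad (74.4°).
Interpolate at f = 4/5 with slerp weights a = sin((1−f)δ)/sin δ ≈ 0.267, b = sin(fδ)/sin δ ≈ 0.895.
p = a·p₁ + b·p₂ ≈ (-0.667, 0.292, 0.685); φ = arcsin(p_z) ≈ 43.27°, λ = atan2(p_y, p_x) ≈ 156.35°.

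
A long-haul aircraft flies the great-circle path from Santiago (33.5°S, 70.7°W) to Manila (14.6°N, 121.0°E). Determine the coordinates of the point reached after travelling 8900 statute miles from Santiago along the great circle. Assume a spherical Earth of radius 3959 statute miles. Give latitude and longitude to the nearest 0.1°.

≈ 11.8°S, 134.3°E

Convert each endpoint to a unit vector on the sphere (x = cos φ cos λ, y = cos φ sin λ, z = sin φ).
The central angle between the endpoints is δ = arccos(p₁·p₂) ≈ 2.763 rad (158.3°). The total great-circle distance is δ·R ≈ 2.763 × 3959 ≈ 10940 mi, so the target fraction is f = 8900/10940 ≈ 0.814.
Interpolate at f ≈ 0.814 with slerp weights a = sin((1−f)δ)/sin δ ≈ 1.335, b = sin(fδ)/sin δ ≈ 2.110.
p = a·p₁ + b·p₂ ≈ (-0.684, 0.700, -0.205); φ = arcsin(p_z) ≈ -11.81°, λ = atan2(p_y, p_x) ≈ 134.33°.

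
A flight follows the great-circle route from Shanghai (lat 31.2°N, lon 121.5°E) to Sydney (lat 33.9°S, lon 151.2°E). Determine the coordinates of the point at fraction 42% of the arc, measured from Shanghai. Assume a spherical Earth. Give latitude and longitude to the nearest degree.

The haversine formula gives a central angle δ ≈ 1.237 rad (70.9°) between the endpoints.
Interpolate at f = 0.42 with slerp weights a = sin((1−f)δ)/sin δ ≈ 0.696, b = sin(fδ)/sin δ ≈ 0.525.
p = a·p₁ + b·p₂ ≈ (-0.693, 0.718, 0.067); φ = arcsin(p_z) ≈ 3.86°, λ = atan2(p_y, p_x) ≈ 134.01°.

≈ lat 4°N, lon 134°E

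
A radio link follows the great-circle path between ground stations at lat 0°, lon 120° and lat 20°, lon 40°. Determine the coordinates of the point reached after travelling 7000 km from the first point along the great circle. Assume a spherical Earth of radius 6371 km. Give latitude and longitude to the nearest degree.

≈ lat 18°, lon 59°

Convert each endpoint to a unit vector on the sphere (x = cos φ cos λ, y = cos φ sin λ, z = sin φ).
The central angle between the endpoints is δ = arccos(p₁·p₂) ≈ 1.407 rad (80.6°). The total great-circle distance is δ·R ≈ 1.407 × 6371 ≈ 8963 km, so the target fraction is f = 7000/8963 ≈ 0.781.
Interpolate at f ≈ 0.781 with slerp weights a = sin((1−f)δ)/sin δ ≈ 0.307, b = sin(fδ)/sin δ ≈ 0.903.
p = a·p₁ + b·p₂ ≈ (0.496, 0.812, 0.309); φ = arcsin(p_z) ≈ 17.98°, λ = atan2(p_y, p_x) ≈ 58.56°.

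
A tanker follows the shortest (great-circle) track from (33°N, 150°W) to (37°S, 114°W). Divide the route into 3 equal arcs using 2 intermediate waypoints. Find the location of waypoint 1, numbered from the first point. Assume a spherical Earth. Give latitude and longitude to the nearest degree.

≈ (10°N, 138°W)

From cos δ = sin φ₁ sin φ₂ + cos φ₁ cos φ₂ cos Δλ, the central angle is δ ≈ 1.355 rad (77.6°).
Interpolate at f = 1/3 with slerp weights a = sin((1−f)δ)/sin δ ≈ 0.804, b = sin(fδ)/sin δ ≈ 0.447.
p = a·p₁ + b·p₂ ≈ (-0.729, -0.663, 0.169); φ = arcsin(p_z) ≈ 9.73°, λ = atan2(p_y, p_x) ≈ -137.71°.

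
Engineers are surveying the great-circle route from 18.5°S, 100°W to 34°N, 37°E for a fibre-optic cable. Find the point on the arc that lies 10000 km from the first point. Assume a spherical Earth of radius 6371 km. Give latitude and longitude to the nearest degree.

≈ 29°N, 21°W

Write both endpoints as unit vectors p₁, p₂ with components (cos φ cos λ, cos φ sin λ, sin φ).
The central angle between the endpoints is δ = arccos(p₁·p₂) ≈ 2.423 rad (138.8°). The total great-circle distance is δ·R ≈ 2.423 × 6371 ≈ 15434 km, so the target fraction is f = 10000/15434 ≈ 0.648.
Interpolate at f ≈ 0.648 with slerp weights a = sin((1−f)δ)/sin δ ≈ 1.143, b = sin(fδ)/sin δ ≈ 1.518.
p = a·p₁ + b·p₂ ≈ (0.817, -0.310, 0.486); φ = arcsin(p_z) ≈ 29.09°, λ = atan2(p_y, p_x) ≈ -20.81°.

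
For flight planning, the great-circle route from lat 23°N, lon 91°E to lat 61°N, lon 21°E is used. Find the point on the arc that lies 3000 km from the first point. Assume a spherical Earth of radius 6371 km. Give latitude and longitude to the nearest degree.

From cos δ = sin φ₁ sin φ₂ + cos φ₁ cos φ₂ cos Δλ, the central angle is δ ≈ 1.054 rad (60.4°). The total great-circle distance is δ·R ≈ 1.054 × 6371 ≈ 6713 km, so the target fraction is f = 3000/6713 ≈ 0.447.
Interpolate at f ≈ 0.447 with slerp weights a = sin((1−f)δ)/sin δ ≈ 0.633, b = sin(fδ)/sin δ ≈ 0.522.
p = a·p₁ + b·p₂ ≈ (0.226, 0.673, 0.704); φ = arcsin(p_z) ≈ 44.74°, λ = atan2(p_y, p_x) ≈ 71.44°.

≈ lat 45°N, lon 71°E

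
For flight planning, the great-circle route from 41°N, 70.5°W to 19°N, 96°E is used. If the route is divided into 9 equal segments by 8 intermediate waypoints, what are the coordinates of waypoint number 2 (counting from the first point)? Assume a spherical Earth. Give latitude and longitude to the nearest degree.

Convert each endpoint to a unit vector on the sphere (x = cos φ cos λ, y = cos φ sin λ, z = sin φ).
The central angle between the endpoints is δ = arccos(p₁·p₂) ≈ 2.072 rad (118.7°).
Interpolate at f = 2/9 with slerp weights a = sin((1−f)δ)/sin δ ≈ 1.139, b = sin(fδ)/sin δ ≈ 0.507.
p = a·p₁ + b·p₂ ≈ (0.237, -0.334, 0.912); φ = arcsin(p_z) ≈ 65.82°, λ = atan2(p_y, p_x) ≈ -54.66°.

≈ 66°N, 55°W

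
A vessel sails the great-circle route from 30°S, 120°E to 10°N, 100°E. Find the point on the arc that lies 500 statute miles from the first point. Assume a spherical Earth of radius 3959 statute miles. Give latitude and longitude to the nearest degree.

From cos δ = sin φ₁ sin φ₂ + cos φ₁ cos φ₂ cos Δλ, the central angle is δ ≈ 0.775 rad (44.4°). The total great-circle distance is δ·R ≈ 0.775 × 3959 ≈ 3067 mi, so the target fraction is f = 500/3067 ≈ 0.163.
Interpolate at f ≈ 0.163 with slerp weights a = sin((1−f)δ)/sin δ ≈ 0.863, b = sin(fδ)/sin δ ≈ 0.180.
p = a·p₁ + b·p₂ ≈ (-0.405, 0.822, -0.400); φ = arcsin(p_z) ≈ -23.60°, λ = atan2(p_y, p_x) ≈ 116.20°.

≈ 24°S, 116°E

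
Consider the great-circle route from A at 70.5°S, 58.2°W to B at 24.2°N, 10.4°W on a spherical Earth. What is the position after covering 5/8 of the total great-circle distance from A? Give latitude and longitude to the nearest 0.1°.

≈ 12.4°S, 19.5°W

Convert each endpoint to a unit vector on the sphere (x = cos φ cos λ, y = cos φ sin λ, z = sin φ).
The central angle between the endpoints is δ = arccos(p₁·p₂) ≈ 1.754 rad (100.5°).
Interpolate at f = 5/8 with slerp weights a = sin((1−f)δ)/sin δ ≈ 0.622, b = sin(fδ)/sin δ ≈ 0.905.
p = a·p₁ + b·p₂ ≈ (0.921, -0.325, -0.215); φ = arcsin(p_z) ≈ -12.43°, λ = atan2(p_y, p_x) ≈ -19.46°.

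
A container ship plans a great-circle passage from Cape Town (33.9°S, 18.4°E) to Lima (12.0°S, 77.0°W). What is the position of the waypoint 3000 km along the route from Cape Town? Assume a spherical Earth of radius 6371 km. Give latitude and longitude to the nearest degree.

≈ 36°S, 15°W

Convert each endpoint to a unit vector on the sphere (x = cos φ cos λ, y = cos φ sin λ, z = sin φ).
The central angle between the endpoints is δ = arccos(p₁·p₂) ≈ 1.531 rad (87.7°). The total great-circle distance is δ·R ≈ 1.531 × 6371 ≈ 9755 km, so the target fraction is f = 3000/9755 ≈ 0.308.
Interpolate at f ≈ 0.308 with slerp weights a = sin((1−f)δ)/sin δ ≈ 0.873, b = sin(fδ)/sin δ ≈ 0.454.
p = a·p₁ + b·p₂ ≈ (0.788, -0.204, -0.581); φ = arcsin(p_z) ≈ -35.55°, λ = atan2(p_y, p_x) ≈ -14.52°.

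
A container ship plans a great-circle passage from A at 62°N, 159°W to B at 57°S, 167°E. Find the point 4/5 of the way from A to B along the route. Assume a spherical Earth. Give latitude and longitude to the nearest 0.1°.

≈ 33.4°S, 175.8°E

The haversine formula gives a central angle δ ≈ 2.128 rad (121.9°) between the endpoints.
Interpolate at f = 4/5 with slerp weights a = sin((1−f)δ)/sin δ ≈ 0.486, b = sin(fδ)/sin δ ≈ 1.168.
p = a·p₁ + b·p₂ ≈ (-0.833, 0.061, -0.550); φ = arcsin(p_z) ≈ -33.37°, λ = atan2(p_y, p_x) ≈ 175.79°.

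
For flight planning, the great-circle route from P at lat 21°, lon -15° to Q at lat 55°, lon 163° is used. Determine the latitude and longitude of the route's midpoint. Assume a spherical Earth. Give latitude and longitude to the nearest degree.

≈ lat 73°, lon -12°

Write both endpoints as unit vectors p₁, p₂ with components (cos φ cos λ, cos φ sin λ, sin φ).
The central angle between the endpoints is δ = arccos(p₁·p₂) ≈ 1.815 rad (104.0°).
Interpolate at f = 1/2 with slerp weights a = sin((1−f)δ)/sin δ ≈ 0.812, b = sin(fδ)/sin δ ≈ 0.812.
p = a·p₁ + b·p₂ ≈ (0.287, -0.060, 0.956); φ = arcsin(p_z) ≈ 72.96°, λ = atan2(p_y, p_x) ≈ -11.82°.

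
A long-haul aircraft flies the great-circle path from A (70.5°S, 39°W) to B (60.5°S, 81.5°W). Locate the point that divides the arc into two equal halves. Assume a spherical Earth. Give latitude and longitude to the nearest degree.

Convert each endpoint to a unit vector on the sphere (x = cos φ cos λ, y = cos φ sin λ, z = sin φ).
The central angle between the endpoints is δ = arccos(p₁·p₂) ≈ 0.343 rad (19.7°).
Interpolate at f = 1/2 with slerp weights a = sin((1−f)δ)/sin δ ≈ 0.507, b = sin(fδ)/sin δ ≈ 0.507.
p = a·p₁ + b·p₂ ≈ (0.169, -0.354, -0.920); φ = arcsin(p_z) ≈ -66.93°, λ = atan2(p_y, p_x) ≈ -64.52°.

≈ (67°S, 65°W)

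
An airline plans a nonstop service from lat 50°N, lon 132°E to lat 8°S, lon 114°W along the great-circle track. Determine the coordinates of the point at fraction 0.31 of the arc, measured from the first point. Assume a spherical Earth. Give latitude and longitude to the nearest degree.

Write both endpoints as unit vectors p₁, p₂ with components (cos φ cos λ, cos φ sin λ, sin φ).
The central angle between the endpoints is δ = arccos(p₁·p₂) ≈ 1.945 rad (111.4°).
Interpolate at f = 0.31 with slerp weights a = sin((1−f)δ)/sin δ ≈ 1.046, b = sin(fδ)/sin δ ≈ 0.609.
p = a·p₁ + b·p₂ ≈ (-0.695, -0.051, 0.717); φ = arcsin(p_z) ≈ 45.79°, λ = atan2(p_y, p_x) ≈ -175.78°.

≈ lat 46°N, lon 176°W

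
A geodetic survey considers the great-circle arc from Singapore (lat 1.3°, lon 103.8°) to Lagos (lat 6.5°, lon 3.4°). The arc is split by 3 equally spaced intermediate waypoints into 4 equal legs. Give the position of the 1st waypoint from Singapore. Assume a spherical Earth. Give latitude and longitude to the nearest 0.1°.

≈ lat 4.1°, lon 78.9°

Write both endpoints as unit vectors p₁, p₂ with components (cos φ cos λ, cos φ sin λ, sin φ).
The central angle between the endpoints is δ = arccos(p₁·p₂) ≈ 1.748 rad (100.2°).
Interpolate at f = 1/4 with slerp weights a = sin((1−f)δ)/sin δ ≈ 0.982, b = sin(fδ)/sin δ ≈ 0.430.
p = a·p₁ + b·p₂ ≈ (0.192, 0.979, 0.071); φ = arcsin(p_z) ≈ 4.07°, λ = atan2(p_y, p_x) ≈ 78.88°.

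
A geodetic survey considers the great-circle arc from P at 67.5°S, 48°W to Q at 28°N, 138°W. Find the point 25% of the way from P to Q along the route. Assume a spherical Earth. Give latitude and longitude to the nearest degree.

≈ 51°S, 96°W

From cos δ = sin φ₁ sin φ₂ + cos φ₁ cos φ₂ cos Δλ, the central angle is δ ≈ 2.019 rad (115.7°).
Interpolate at f = 0.25 with slerp weights a = sin((1−f)δ)/sin δ ≈ 1.108, b = sin(fδ)/sin δ ≈ 0.537.
p = a·p₁ + b·p₂ ≈ (-0.068, -0.632, -0.772); φ = arcsin(p_z) ≈ -50.51°, λ = atan2(p_y, p_x) ≈ -96.18°.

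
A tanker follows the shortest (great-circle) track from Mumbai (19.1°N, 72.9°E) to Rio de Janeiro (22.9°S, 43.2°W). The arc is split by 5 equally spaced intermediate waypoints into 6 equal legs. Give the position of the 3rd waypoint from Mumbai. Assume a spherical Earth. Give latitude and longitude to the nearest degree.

≈ (4°S, 16°E)

Convert each endpoint to a unit vector on the sphere (x = cos φ cos λ, y = cos φ sin λ, z = sin φ).
The central angle between the endpoints is δ = arccos(p₁·p₂) ≈ 2.106 rad (120.7°).
Interpolate at f = 3/6 with slerp weights a = sin((1−f)δ)/sin δ ≈ 1.010, b = sin(fδ)/sin δ ≈ 1.010.
p = a·p₁ + b·p₂ ≈ (0.959, 0.275, -0.063); φ = arcsin(p_z) ≈ -3.59°, λ = atan2(p_y, p_x) ≈ 16.02°.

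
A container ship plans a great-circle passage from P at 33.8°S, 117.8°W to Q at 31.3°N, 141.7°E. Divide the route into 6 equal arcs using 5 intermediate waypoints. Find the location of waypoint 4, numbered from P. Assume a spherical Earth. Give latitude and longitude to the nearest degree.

The haversine formula gives a central angle δ ≈ 2.002 rad (114.7°) between the endpoints.
Interpolate at f = 4/6 with slerp weights a = sin((1−f)δ)/sin δ ≈ 0.682, b = sin(fδ)/sin δ ≈ 1.071.
p = a·p₁ + b·p₂ ≈ (-0.982, 0.066, 0.177); φ = arcsin(p_z) ≈ 10.20°, λ = atan2(p_y, p_x) ≈ 176.16°.

≈ 10°N, 176°E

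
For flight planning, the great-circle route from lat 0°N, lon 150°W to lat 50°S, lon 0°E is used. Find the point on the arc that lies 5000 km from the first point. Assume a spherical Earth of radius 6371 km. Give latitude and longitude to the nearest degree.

Convert each endpoint to a unit vector on the sphere (x = cos φ cos λ, y = cos φ sin λ, z = sin φ).
The central angle between the endpoints is δ = arccos(p₁·p₂) ≈ 2.161 rad (123.8°). The total great-circle distance is δ·R ≈ 2.161 × 6371 ≈ 13769 km, so the target fraction is f = 5000/13769 ≈ 0.363.
Interpolate at f ≈ 0.363 with slerp weights a = sin((1−f)δ)/sin δ ≈ 1.181, b = sin(fδ)/sin δ ≈ 0.851.
p = a·p₁ + b·p₂ ≈ (-0.476, -0.591, -0.652); φ = arcsin(p_z) ≈ -40.67°, λ = atan2(p_y, p_x) ≈ -128.87°.

≈ lat 41°S, lon 129°W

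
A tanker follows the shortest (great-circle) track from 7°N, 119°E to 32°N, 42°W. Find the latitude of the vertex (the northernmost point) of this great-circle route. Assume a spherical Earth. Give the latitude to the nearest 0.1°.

The great circle lies in the plane with unit normal n̂ = (p₁ × p₂)/|p₁ × p₂|.
Here n̂_z ≈ -0.402; the vertex latitude is φ_max = arccos|n̂_z| ≈ 66.3°.
Check via Clairaut: cos φ_max = |cos φ₁| · sin C = cos(7.0°)·sin(23.9°) ≈ 0.402, again giving ≈ 66.3°.

≈ 66.3°N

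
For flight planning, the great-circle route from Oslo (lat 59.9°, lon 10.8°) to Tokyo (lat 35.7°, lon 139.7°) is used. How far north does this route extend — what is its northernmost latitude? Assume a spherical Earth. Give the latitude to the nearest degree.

The great circle lies in the plane with unit normal n̂ = (p₁ × p₂)/|p₁ × p₂|.
Here n̂_z ≈ +0.327; the vertex latitude is φ_max = arccos|n̂_z| ≈ 70.9°.
Check via Clairaut: cos φ_max = |cos φ₁| · sin C = cos(59.9°)·sin(40.7°) ≈ 0.327, again giving ≈ 70.9°.

≈ 71°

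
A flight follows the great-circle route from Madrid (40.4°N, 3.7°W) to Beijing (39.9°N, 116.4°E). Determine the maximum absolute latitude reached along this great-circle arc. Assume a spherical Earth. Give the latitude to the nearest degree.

≈ 59°N

The great circle lies in the plane with unit normal n̂ = (p₁ × p₂)/|p₁ × p₂|.
Here n̂_z ≈ +0.509; the vertex latitude is φ_max = arccos|n̂_z| ≈ 59.4°.
Check via Clairaut: cos φ_max = |cos φ₁| · sin C = cos(40.4°)·sin(42.0°) ≈ 0.509, again giving ≈ 59.4°.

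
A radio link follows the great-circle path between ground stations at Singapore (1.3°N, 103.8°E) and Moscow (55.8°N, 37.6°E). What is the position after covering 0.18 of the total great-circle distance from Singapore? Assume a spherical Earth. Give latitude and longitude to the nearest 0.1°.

≈ 12.8°N, 96.4°E

Write both endpoints as unit vectors p₁, p₂ with components (cos φ cos λ, cos φ sin λ, sin φ).
The central angle between the endpoints is δ = arccos(p₁·p₂) ≈ 1.323 rad (75.8°).
Interpolate at f = 0.18 with slerp weights a = sin((1−f)δ)/sin δ ≈ 0.912, b = sin(fδ)/sin δ ≈ 0.243.
p = a·p₁ + b·p₂ ≈ (-0.109, 0.969, 0.222); φ = arcsin(p_z) ≈ 12.82°, λ = atan2(p_y, p_x) ≈ 96.43°.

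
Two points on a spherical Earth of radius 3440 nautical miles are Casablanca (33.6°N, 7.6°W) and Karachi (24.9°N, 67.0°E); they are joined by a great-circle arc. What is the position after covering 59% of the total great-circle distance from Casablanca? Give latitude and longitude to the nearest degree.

Write both endpoints as unit vectors p₁, p₂ with components (cos φ cos λ, cos φ sin λ, sin φ).
The central angle between the endpoints is δ = arccos(p₁·p₂) ≈ 1.122 rad (64.3°).
Interpolate at f = 0.59 with slerp weights a = sin((1−f)δ)/sin δ ≈ 0.493, b = sin(fδ)/sin δ ≈ 0.682.
p = a·p₁ + b·p₂ ≈ (0.649, 0.515, 0.560); φ = arcsin(p_z) ≈ 34.06°, λ = atan2(p_y, p_x) ≈ 38.47°.

≈ 34°N, 38°E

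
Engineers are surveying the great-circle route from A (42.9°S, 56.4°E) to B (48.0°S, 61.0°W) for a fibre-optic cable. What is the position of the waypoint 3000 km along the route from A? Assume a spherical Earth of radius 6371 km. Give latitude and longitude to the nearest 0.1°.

≈ (60.2°S, 22.0°E)

Write both endpoints as unit vectors p₁, p₂ with components (cos φ cos λ, cos φ sin λ, sin φ).
The central angle between the endpoints is δ = arccos(p₁·p₂) ≈ 1.287 rad (73.7°). The total great-circle distance is δ·R ≈ 1.287 × 6371 ≈ 8198 km, so the target fraction is f = 3000/8198 ≈ 0.366.
Interpolate at f ≈ 0.366 with slerp weights a = sin((1−f)δ)/sin δ ≈ 0.759, b = sin(fδ)/sin δ ≈ 0.473.
p = a·p₁ + b·p₂ ≈ (0.461, 0.186, -0.868); φ = arcsin(p_z) ≈ -60.19°, λ = atan2(p_y, p_x) ≈ 22.01°.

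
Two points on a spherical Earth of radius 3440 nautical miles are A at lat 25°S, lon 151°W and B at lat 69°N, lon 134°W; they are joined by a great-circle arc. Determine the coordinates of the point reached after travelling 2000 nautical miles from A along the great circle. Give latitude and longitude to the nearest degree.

Write both endpoints as unit vectors p₁, p₂ with components (cos φ cos λ, cos φ sin λ, sin φ).
The central angle between the endpoints is δ = arccos(p₁·p₂) ≈ 1.655 rad (94.8°). The total great-circle distance is δ·R ≈ 1.655 × 3440 ≈ 5693 nmi, so the target fraction is f = 2000/5693 ≈ 0.351.
Interpolate at f ≈ 0.351 with slerp weights a = sin((1−f)δ)/sin δ ≈ 0.882, b = sin(fδ)/sin δ ≈ 0.551.
p = a·p₁ + b·p₂ ≈ (-0.836, -0.530, 0.142); φ = arcsin(p_z) ≈ 8.15°, λ = atan2(p_y, p_x) ≈ -147.66°.

≈ lat 8°N, lon 148°W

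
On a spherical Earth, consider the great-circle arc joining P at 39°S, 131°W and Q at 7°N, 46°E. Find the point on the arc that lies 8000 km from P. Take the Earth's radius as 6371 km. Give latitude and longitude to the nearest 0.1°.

≈ 68.5°S, 34.3°E

Write both endpoints as unit vectors p₁, p₂ with components (cos φ cos λ, cos φ sin λ, sin φ).
The central angle between the endpoints is δ = arccos(p₁·p₂) ≈ 2.581 rad (147.9°). The total great-circle distance is δ·R ≈ 2.581 × 6371 ≈ 16444 km, so the target fraction is f = 8000/16444 ≈ 0.486.
Interpolate at f ≈ 0.486 with slerp weights a = sin((1−f)δ)/sin δ ≈ 1.825, b = sin(fδ)/sin δ ≈ 1.788.
p = a·p₁ + b·p₂ ≈ (0.303, 0.207, -0.930); φ = arcsin(p_z) ≈ -68.49°, λ = atan2(p_y, p_x) ≈ 34.32°.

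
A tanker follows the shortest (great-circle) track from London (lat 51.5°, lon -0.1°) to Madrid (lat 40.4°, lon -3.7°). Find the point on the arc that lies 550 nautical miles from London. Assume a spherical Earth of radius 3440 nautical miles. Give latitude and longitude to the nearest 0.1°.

From cos δ = sin φ₁ sin φ₂ + cos φ₁ cos φ₂ cos Δλ, the central angle is δ ≈ 0.199 rad (11.4°). The total great-circle distance is δ·R ≈ 0.199 × 3440 ≈ 683 nmi, so the target fraction is f = 550/683 ≈ 0.805.
Interpolate at f ≈ 0.805 with slerp weights a = sin((1−f)δ)/sin δ ≈ 0.196, b = sin(fδ)/sin δ ≈ 0.807.
p = a·p₁ + b·p₂ ≈ (0.735, -0.040, 0.676); φ = arcsin(p_z) ≈ 42.57°, λ = atan2(p_y, p_x) ≈ -3.10°.

≈ lat 42.6°, lon -3.1°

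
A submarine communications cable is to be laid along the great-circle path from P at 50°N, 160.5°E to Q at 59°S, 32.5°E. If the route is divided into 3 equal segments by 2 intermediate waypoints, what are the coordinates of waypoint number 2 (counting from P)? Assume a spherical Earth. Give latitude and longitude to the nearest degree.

From cos δ = sin φ₁ sin φ₂ + cos φ₁ cos φ₂ cos Δλ, the central angle is δ ≈ 2.607 rad (149.4°).
Interpolate at f = 2/3 with slerp weights a = sin((1−f)δ)/sin δ ≈ 1.499, b = sin(fδ)/sin δ ≈ 1.935.
p = a·p₁ + b·p₂ ≈ (-0.068, 0.857, -0.511); φ = arcsin(p_z) ≈ -30.71°, λ = atan2(p_y, p_x) ≈ 94.50°.

≈ 31°S, 95°E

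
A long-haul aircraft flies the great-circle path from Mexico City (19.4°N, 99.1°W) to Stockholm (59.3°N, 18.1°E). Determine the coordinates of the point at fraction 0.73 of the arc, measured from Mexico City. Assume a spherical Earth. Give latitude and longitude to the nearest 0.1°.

Write both endpoints as unit vectors p₁, p₂ with components (cos φ cos λ, cos φ sin λ, sin φ).
The central angle between the endpoints is δ = arccos(p₁·p₂) ≈ 1.505 rad (86.2°).
Interpolate at f = 0.73 with slerp weights a = sin((1−f)δ)/sin δ ≈ 0.396, b = sin(fδ)/sin δ ≈ 0.893.
p = a·p₁ + b·p₂ ≈ (0.374, -0.227, 0.899); φ = arcsin(p_z) ≈ 64.04°, λ = atan2(p_y, p_x) ≈ -31.30°.

≈ (64.0°N, 31.3°W)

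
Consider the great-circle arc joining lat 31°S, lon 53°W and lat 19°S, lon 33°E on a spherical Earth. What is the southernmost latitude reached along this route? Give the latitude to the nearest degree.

≈ 34°S

The great circle lies in the plane with unit normal n̂ = (p₁ × p₂)/|p₁ × p₂|.
Here n̂_z ≈ +0.830; the vertex latitude is φ_max = arccos|n̂_z| ≈ 33.9°.
Check via Clairaut: cos φ_max = |cos φ₁| · sin C = cos(31.0°)·sin(104.6°) ≈ 0.830, again giving ≈ 33.9°.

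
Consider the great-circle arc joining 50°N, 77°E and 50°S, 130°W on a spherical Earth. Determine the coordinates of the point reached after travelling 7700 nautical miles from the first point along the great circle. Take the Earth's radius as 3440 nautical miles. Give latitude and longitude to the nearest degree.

Convert each endpoint to a unit vector on the sphere (x = cos φ cos λ, y = cos φ sin λ, z = sin φ).
The central angle between the endpoints is δ = arccos(p₁·p₂) ≈ 2.840 rad (162.7°). The total great-circle distance is δ·R ≈ 2.840 × 3440 ≈ 9771 nmi, so the target fraction is f = 7700/9771 ≈ 0.788.
Interpolate at f ≈ 0.788 with slerp weights a = sin((1−f)δ)/sin δ ≈ 1.908, b = sin(fδ)/sin δ ≈ 2.647.
p = a·p₁ + b·p₂ ≈ (-0.818, -0.108, -0.566); φ = arcsin(p_z) ≈ -34.44°, λ = atan2(p_y, p_x) ≈ -172.48°.

≈ 34°S, 172°W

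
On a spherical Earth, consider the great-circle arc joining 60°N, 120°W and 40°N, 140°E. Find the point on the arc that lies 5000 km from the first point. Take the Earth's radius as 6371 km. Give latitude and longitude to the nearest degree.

Write both endpoints as unit vectors p₁, p₂ with components (cos φ cos λ, cos φ sin λ, sin φ).
The central angle between the endpoints is δ = arccos(p₁·p₂) ≈ 1.059 rad (60.6°). The total great-circle distance is δ·R ≈ 1.059 × 6371 ≈ 6744 km, so the target fraction is f = 5000/6744 ≈ 0.741.
Interpolate at f ≈ 0.741 with slerp weights a = sin((1−f)δ)/sin δ ≈ 0.310, b = sin(fδ)/sin δ ≈ 0.811.
p = a·p₁ + b·p₂ ≈ (-0.553, 0.265, 0.790); φ = arcsin(p_z) ≈ 52.16°, λ = atan2(p_y, p_x) ≈ 154.41°.

≈ 52°N, 154°E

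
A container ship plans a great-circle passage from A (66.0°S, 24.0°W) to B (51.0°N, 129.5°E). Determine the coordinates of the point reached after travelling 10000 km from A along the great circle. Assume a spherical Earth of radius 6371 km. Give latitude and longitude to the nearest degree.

Convert each endpoint to a unit vector on the sphere (x = cos φ cos λ, y = cos φ sin λ, z = sin φ).
The central angle between the endpoints is δ = arccos(p₁·p₂) ≈ 2.791 rad (159.9°). The total great-circle distance is δ·R ≈ 2.791 × 6371 ≈ 17779 km, so the target fraction is f = 10000/17779 ≈ 0.562.
Interpolate at f ≈ 0.562 with slerp weights a = sin((1−f)δ)/sin δ ≈ 2.732, b = sin(fδ)/sin δ ≈ 2.908.
p = a·p₁ + b·p₂ ≈ (-0.149, 0.960, -0.236); φ = arcsin(p_z) ≈ -13.64°, λ = atan2(p_y, p_x) ≈ 98.82°.

≈ (14°S, 99°E)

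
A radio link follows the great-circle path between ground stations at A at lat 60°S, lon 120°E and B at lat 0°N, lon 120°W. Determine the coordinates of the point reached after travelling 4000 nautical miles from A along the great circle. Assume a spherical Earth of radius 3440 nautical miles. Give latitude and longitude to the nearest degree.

≈ lat 33°S, lon 139°W

From cos δ = sin φ₁ sin φ₂ + cos φ₁ cos φ₂ cos Δλ, the central angle is δ ≈ 1.823 rad (104.5°). The total great-circle distance is δ·R ≈ 1.823 × 3440 ≈ 6273 nmi, so the target fraction is f = 4000/6273 ≈ 0.638.
Interpolate at f ≈ 0.638 with slerp weights a = sin((1−f)δ)/sin δ ≈ 0.634, b = sin(fδ)/sin δ ≈ 0.948.
p = a·p₁ + b·p₂ ≈ (-0.632, -0.547, -0.549); φ = arcsin(p_z) ≈ -33.29°, λ = atan2(p_y, p_x) ≈ -139.17°.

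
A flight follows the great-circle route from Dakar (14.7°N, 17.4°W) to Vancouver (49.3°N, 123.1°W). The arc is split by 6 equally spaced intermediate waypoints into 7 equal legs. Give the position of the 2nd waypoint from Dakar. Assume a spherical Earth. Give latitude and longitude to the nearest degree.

The haversine formula gives a central angle δ ≈ 1.549 rad (88.8°) between the endpoints.
Interpolate at f = 2/7 with slerp weights a = sin((1−f)δ)/sin δ ≈ 0.894, b = sin(fδ)/sin δ ≈ 0.428.
p = a·p₁ + b·p₂ ≈ (0.673, -0.493, 0.552); φ = arcsin(p_z) ≈ 33.49°, λ = atan2(p_y, p_x) ≈ -36.21°.

≈ 33°N, 36°W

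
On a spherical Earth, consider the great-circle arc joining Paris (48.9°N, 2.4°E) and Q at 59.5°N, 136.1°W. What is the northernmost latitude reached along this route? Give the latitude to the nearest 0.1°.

The great circle lies in the plane with unit normal n̂ = (p₁ × p₂)/|p₁ × p₂|.
Here n̂_z ≈ -0.241; the vertex latitude is φ_max = arccos|n̂_z| ≈ 76.0°.
Check via Clairaut: cos φ_max = |cos φ₁| · sin C = cos(48.9°)·sin(21.5°) ≈ 0.241, again giving ≈ 76.0°.

≈ 76.0°N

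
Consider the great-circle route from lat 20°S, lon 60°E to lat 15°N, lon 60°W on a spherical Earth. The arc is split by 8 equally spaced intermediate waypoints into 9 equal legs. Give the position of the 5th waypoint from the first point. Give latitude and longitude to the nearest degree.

≈ lat 3°S, lon 8°W

Write both endpoints as unit vectors p₁, p₂ with components (cos φ cos λ, cos φ sin λ, sin φ).
The central angle between the endpoints is δ = arccos(p₁·p₂) ≈ 2.144 rad (122.8°).
Interpolate at f = 5/9 with slerp weights a = sin((1−f)δ)/sin δ ≈ 0.970, b = sin(fδ)/sin δ ≈ 1.106.
p = a·p₁ + b·p₂ ≈ (0.990, -0.135, -0.046); φ = arcsin(p_z) ≈ -2.62°, λ = atan2(p_y, p_x) ≈ -7.78°.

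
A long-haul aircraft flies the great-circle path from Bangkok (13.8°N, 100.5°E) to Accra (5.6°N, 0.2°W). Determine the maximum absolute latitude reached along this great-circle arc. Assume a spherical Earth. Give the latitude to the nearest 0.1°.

≈ 16.0°N

The great circle lies in the plane with unit normal n̂ = (p₁ × p₂)/|p₁ × p₂|.
Here n̂_z ≈ -0.961; the vertex latitude is φ_max = arccos|n̂_z| ≈ 16.0°.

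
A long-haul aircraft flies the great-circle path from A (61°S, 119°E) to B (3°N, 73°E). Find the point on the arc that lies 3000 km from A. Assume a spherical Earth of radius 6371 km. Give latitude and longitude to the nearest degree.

≈ (39°S, 93°E)

Write both endpoints as unit vectors p₁, p₂ with components (cos φ cos λ, cos φ sin λ, sin φ).
The central angle between the endpoints is δ = arccos(p₁·p₂) ≈ 1.276 rad (73.1°). The total great-circle distance is δ·R ≈ 1.276 × 6371 ≈ 8129 km, so the target fraction is f = 3000/8129 ≈ 0.369.
Interpolate at f ≈ 0.369 with slerp weights a = sin((1−f)δ)/sin δ ≈ 0.753, b = sin(fδ)/sin δ ≈ 0.474.
p = a·p₁ + b·p₂ ≈ (-0.039, 0.772, -0.634); φ = arcsin(p_z) ≈ -39.36°, λ = atan2(p_y, p_x) ≈ 92.87°.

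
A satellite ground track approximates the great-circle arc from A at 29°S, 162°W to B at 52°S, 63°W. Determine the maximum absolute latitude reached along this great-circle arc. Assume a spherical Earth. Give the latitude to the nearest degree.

The great circle lies in the plane with unit normal n̂ = (p₁ × p₂)/|p₁ × p₂|.
Here n̂_z ≈ +0.557; the vertex latitude is φ_max = arccos|n̂_z| ≈ 56.1°.
Check via Clairaut: cos φ_max = |cos φ₁| · sin C = cos(29.0°)·sin(140.4°) ≈ 0.557, again giving ≈ 56.1°.

≈ 56°S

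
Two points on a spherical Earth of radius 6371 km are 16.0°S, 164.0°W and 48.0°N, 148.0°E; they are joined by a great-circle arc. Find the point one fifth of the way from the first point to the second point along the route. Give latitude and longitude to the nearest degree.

≈ 3°S, 172°W

Convert each endpoint to a unit vector on the sphere (x = cos φ cos λ, y = cos φ sin λ, z = sin φ).
The central angle between the endpoints is δ = arccos(p₁·p₂) ≈ 1.343 rad (77.0°).
Interpolate at f = 1/5 with slerp weights a = sin((1−f)δ)/sin δ ≈ 0.903, b = sin(fδ)/sin δ ≈ 0.272.
p = a·p₁ + b·p₂ ≈ (-0.989, -0.143, -0.046); φ = arcsin(p_z) ≈ -2.66°, λ = atan2(p_y, p_x) ≈ -171.79°.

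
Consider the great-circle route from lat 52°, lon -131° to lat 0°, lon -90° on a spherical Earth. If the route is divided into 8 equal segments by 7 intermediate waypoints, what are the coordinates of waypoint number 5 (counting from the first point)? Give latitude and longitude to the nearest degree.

≈ lat 21°, lon -101°

From cos δ = sin φ₁ sin φ₂ + cos φ₁ cos φ₂ cos Δλ, the central angle is δ ≈ 1.088 rad (62.3°).
Interpolate at f = 5/8 with slerp weights a = sin((1−f)δ)/sin δ ≈ 0.448, b = sin(fδ)/sin δ ≈ 0.710.
p = a·p₁ + b·p₂ ≈ (-0.181, -0.918, 0.353); φ = arcsin(p_z) ≈ 20.67°, λ = atan2(p_y, p_x) ≈ -101.15°.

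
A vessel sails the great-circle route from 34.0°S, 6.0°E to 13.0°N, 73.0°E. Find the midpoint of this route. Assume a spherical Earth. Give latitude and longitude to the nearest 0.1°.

≈ 12.5°S, 42.6°E

From cos δ = sin φ₁ sin φ₂ + cos φ₁ cos φ₂ cos Δλ, the central angle is δ ≈ 1.380 rad (79.1°).
Interpolate at f = 1/2 with slerp weights a = sin((1−f)δ)/sin δ ≈ 0.648, b = sin(fδ)/sin δ ≈ 0.648.
p = a·p₁ + b·p₂ ≈ (0.719, 0.660, -0.217); φ = arcsin(p_z) ≈ -12.51°, λ = atan2(p_y, p_x) ≈ 42.55°.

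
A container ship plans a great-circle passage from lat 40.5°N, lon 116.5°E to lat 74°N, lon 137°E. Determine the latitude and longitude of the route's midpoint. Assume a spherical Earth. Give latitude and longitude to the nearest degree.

Write both endpoints as unit vectors p₁, p₂ with components (cos φ cos λ, cos φ sin λ, sin φ).
The central angle between the endpoints is δ = arccos(p₁·p₂) ≈ 0.608 rad (34.9°).
Interpolate at f = 1/2 with slerp weights a = sin((1−f)δ)/sin δ ≈ 0.524, b = sin(fδ)/sin δ ≈ 0.524.
p = a·p₁ + b·p₂ ≈ (-0.283, 0.455, 0.844); φ = arcsin(p_z) ≈ 57.58°, λ = atan2(p_y, p_x) ≈ 121.91°.

≈ lat 58°N, lon 122°E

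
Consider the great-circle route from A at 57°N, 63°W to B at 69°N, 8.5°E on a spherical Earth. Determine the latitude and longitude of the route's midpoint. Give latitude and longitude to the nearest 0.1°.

Convert each endpoint to a unit vector on the sphere (x = cos φ cos λ, y = cos φ sin λ, z = sin φ).
The central angle between the endpoints is δ = arccos(p₁·p₂) ≈ 0.564 rad (32.3°).
Interpolate at f = 1/2 with slerp weights a = sin((1−f)δ)/sin δ ≈ 0.521, b = sin(fδ)/sin δ ≈ 0.521.
p = a·p₁ + b·p₂ ≈ (0.313, -0.225, 0.923); φ = arcsin(p_z) ≈ 67.31°, λ = atan2(p_y, p_x) ≈ -35.70°.

≈ 67.3°N, 35.7°W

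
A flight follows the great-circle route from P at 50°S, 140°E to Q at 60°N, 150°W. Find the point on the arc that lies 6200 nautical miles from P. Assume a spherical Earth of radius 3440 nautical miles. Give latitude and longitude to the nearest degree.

≈ 44°N, 170°W

From cos δ = sin φ₁ sin φ₂ + cos φ₁ cos φ₂ cos Δλ, the central angle is δ ≈ 2.157 rad (123.6°). The total great-circle distance is δ·R ≈ 2.157 × 3440 ≈ 7421 nmi, so the target fraction is f = 6200/7421 ≈ 0.835.
Interpolate at f ≈ 0.835 with slerp weights a = sin((1−f)δ)/sin δ ≈ 0.417, b = sin(fδ)/sin δ ≈ 1.169.
p = a·p₁ + b·p₂ ≈ (-0.712, -0.120, 0.692); φ = arcsin(p_z) ≈ 43.82°, λ = atan2(p_y, p_x) ≈ -170.45°.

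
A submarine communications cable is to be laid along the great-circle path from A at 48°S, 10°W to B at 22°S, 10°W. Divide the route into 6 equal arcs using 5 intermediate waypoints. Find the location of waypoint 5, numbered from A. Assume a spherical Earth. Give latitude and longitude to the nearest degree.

≈ 26°S, 10°W

The haversine formula gives a central angle δ ≈ 0.454 rad (26.0°) between the endpoints.
Interpolate at f = 5/6 with slerp weights a = sin((1−f)δ)/sin δ ≈ 0.172, b = sin(fδ)/sin δ ≈ 0.842.
p = a·p₁ + b·p₂ ≈ (0.883, -0.156, -0.444); φ = arcsin(p_z) ≈ -26.33°, λ = atan2(p_y, p_x) ≈ -10.00°.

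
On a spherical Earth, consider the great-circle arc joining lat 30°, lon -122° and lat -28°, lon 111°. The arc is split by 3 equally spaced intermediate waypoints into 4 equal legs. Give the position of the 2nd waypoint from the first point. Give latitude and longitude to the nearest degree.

The haversine formula gives a central angle δ ≈ 2.339 rad (134.0°) between the endpoints.
Interpolate at f = 2/4 with slerp weights a = sin((1−f)δ)/sin δ ≈ 1.280, b = sin(fδ)/sin δ ≈ 1.280.
p = a·p₁ + b·p₂ ≈ (-0.993, 0.115, 0.039); φ = arcsin(p_z) ≈ 2.24°, λ = atan2(p_y, p_x) ≈ 173.39°.

≈ lat 2°, lon 173°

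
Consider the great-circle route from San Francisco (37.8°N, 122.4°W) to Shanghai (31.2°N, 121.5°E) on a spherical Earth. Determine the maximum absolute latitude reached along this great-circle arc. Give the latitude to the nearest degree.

The great circle lies in the plane with unit normal n̂ = (p₁ × p₂)/|p₁ × p₂|.
Here n̂_z ≈ -0.607; the vertex latitude is φ_max = arccos|n̂_z| ≈ 52.6°.
Check via Clairaut: cos φ_max = |cos φ₁| · sin C = cos(37.8°)·sin(50.2°) ≈ 0.607, again giving ≈ 52.6°.

≈ 53°N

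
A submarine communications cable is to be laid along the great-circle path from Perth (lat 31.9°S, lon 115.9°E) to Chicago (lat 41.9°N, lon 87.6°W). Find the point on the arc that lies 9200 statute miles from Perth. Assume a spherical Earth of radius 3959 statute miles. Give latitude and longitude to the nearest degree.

≈ lat 46°N, lon 123°W

From cos δ = sin φ₁ sin φ₂ + cos φ₁ cos φ₂ cos Δλ, the central angle is δ ≈ 2.772 rad (158.8°). The total great-circle distance is δ·R ≈ 2.772 × 3959 ≈ 10974 mi, so the target fraction is f = 9200/10974 ≈ 0.838.
Interpolate at f ≈ 0.838 with slerp weights a = sin((1−f)δ)/sin δ ≈ 1.198, b = sin(fδ)/sin δ ≈ 2.019.
p = a·p₁ + b·p₂ ≈ (-0.381, -0.586, 0.715); φ = arcsin(p_z) ≈ 45.63°, λ = atan2(p_y, p_x) ≈ -123.06°.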